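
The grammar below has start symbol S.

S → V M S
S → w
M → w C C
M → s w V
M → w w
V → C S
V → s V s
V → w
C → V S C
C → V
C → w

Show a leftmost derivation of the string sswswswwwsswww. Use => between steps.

S => VMS => sVsMS => ssVssMS => ssCSssMS => sswSssMS => sswVMSssMS => sswsVsMSssMS => sswswsMSssMS => sswswswwSssMS => sswswswwwssMS => sswswswwwsswwS => sswswswwwsswww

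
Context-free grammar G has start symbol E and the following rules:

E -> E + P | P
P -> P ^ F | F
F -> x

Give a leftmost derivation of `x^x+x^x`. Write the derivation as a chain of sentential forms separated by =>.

E => E+P => P+P => P^F+P => F^F+P => x^F+P => x^x+P => x^x+P^F => x^x+F^F => x^x+x^F => x^x+x^x

E => E+P   [E -> E + P]
E+P => P+P   [E -> P]
P+P => P^F+P   [P -> P ^ F]
P^F+P => F^F+P   [P -> F]
F^F+P => x^F+P   [F -> x]
x^F+P => x^x+P   [F -> x]
x^x+P => x^x+P^F   [P -> P ^ F]
x^x+P^F => x^x+F^F   [P -> F]
x^x+F^F => x^x+x^F   [F -> x]
x^x+x^F => x^x+x^x   [F -> x]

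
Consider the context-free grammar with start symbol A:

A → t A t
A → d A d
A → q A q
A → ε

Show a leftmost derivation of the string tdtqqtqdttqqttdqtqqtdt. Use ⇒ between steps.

A ⇒ tAt ⇒ tdAdt ⇒ tdtAtdt ⇒ tdtqAqtdt ⇒ tdtqqAqqtdt ⇒ tdtqqtAtqqtdt ⇒ tdtqqtqAqtqqtdt ⇒ tdtqqtqdAdqtqqtdt ⇒ tdtqqtqdtAtdqtqqtdt ⇒ tdtqqtqdttAttdqtqqtdt ⇒ tdtqqtqdttqAqttdqtqqtdt ⇒ tdtqqtqdttqqttdqtqqtdt

A ⇒ tAt   [A → t A t]
tAt ⇒ tdAdt   [A → d A d]
tdAdt ⇒ tdtAtdt   [A → t A t]
tdtAtdt ⇒ tdtqAqtdt   [A → q A q]
tdtqAqtdt ⇒ tdtqqAqqtdt   [A → q A q]
tdtqqAqqtdt ⇒ tdtqqtAtqqtdt   [A → t A t]
tdtqqtAtqqtdt ⇒ tdtqqtqAqtqqtdt   [A → q A q]
tdtqqtqAqtqqtdt ⇒ tdtqqtqdAdqtqqtdt   [A → d A d]
tdtqqtqdAdqtqqtdt ⇒ tdtqqtqdtAtdqtqqtdt   [A → t A t]
tdtqqtqdtAtdqtqqtdt ⇒ tdtqqtqdttAttdqtqqtdt   [A → t A t]
tdtqqtqdttAttdqtqqtdt ⇒ tdtqqtqdttqAqttdqtqqtdt   [A → q A q]
tdtqqtqdttqAqttdqtqqtdt ⇒ tdtqqtqdttqqttdqtqqtdt   [A → ε]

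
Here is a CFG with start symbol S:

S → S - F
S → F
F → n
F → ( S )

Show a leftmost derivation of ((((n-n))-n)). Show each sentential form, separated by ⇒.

S ⇒ F ⇒ (S) ⇒ (F) ⇒ ((S)) ⇒ ((S-F)) ⇒ ((F-F)) ⇒ (((S)-F)) ⇒ (((F)-F)) ⇒ ((((S))-F)) ⇒ ((((S-F))-F)) ⇒ ((((F-F))-F)) ⇒ ((((n-F))-F)) ⇒ ((((n-n))-F)) ⇒ ((((n-n))-n))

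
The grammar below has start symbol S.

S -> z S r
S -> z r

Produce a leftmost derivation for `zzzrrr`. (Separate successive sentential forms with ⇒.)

S ⇒ zSr ⇒ zzSrr ⇒ zzzrrr

S ⇒ zSr   [S -> z S r]
zSr ⇒ zzSrr   [S -> z S r]
zzSrr ⇒ zzzrrr   [S -> z r]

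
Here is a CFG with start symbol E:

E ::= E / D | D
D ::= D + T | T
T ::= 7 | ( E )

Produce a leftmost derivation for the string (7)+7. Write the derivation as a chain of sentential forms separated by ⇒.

E⇒D⇒D+T⇒T+T⇒(E)+T⇒(D)+T⇒(T)+T⇒(7)+T⇒(7)+7

E ⇒ D   [E ::= D]
D ⇒ D+T   [D ::= D + T]
D+T ⇒ T+T   [D ::= T]
T+T ⇒ (E)+T   [T ::= ( E )]
(E)+T ⇒ (D)+T   [E ::= D]
(D)+T ⇒ (T)+T   [D ::= T]
(T)+T ⇒ (7)+T   [T ::= 7]
(7)+T ⇒ (7)+7   [T ::= 7]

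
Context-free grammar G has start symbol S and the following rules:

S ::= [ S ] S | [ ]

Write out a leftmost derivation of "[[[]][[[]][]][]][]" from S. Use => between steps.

S => [S]S => [[S]S]S => [[[]]S]S => [[[]][S]S]S => [[[]][[S]S]S]S => [[[]][[[]]S]S]S => [[[]][[[]][]]S]S => [[[]][[[]][]][]]S => [[[]][[[]][]][]][]

S => [S]S   [S ::= [ S ] S]
[S]S => [[S]S]S   [S ::= [ S ] S]
[[S]S]S => [[[]]S]S   [S ::= [ ]]
[[[]]S]S => [[[]][S]S]S   [S ::= [ S ] S]
[[[]][S]S]S => [[[]][[S]S]S]S   [S ::= [ S ] S]
[[[]][[S]S]S]S => [[[]][[[]]S]S]S   [S ::= [ ]]
[[[]][[[]]S]S]S => [[[]][[[]][]]S]S   [S ::= [ ]]
[[[]][[[]][]]S]S => [[[]][[[]][]][]]S   [S ::= [ ]]
[[[]][[[]][]][]]S => [[[]][[[]][]][]][]   [S ::= [ ]]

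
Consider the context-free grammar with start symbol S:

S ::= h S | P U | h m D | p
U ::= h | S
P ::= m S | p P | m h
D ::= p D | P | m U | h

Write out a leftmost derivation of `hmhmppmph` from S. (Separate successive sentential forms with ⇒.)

S ⇒ hS   [S ::= h S]
hS ⇒ hPU   [S ::= P U]
hPU ⇒ hmSU   [P ::= m S]
hmSU ⇒ hmhmDU   [S ::= h m D]
hmhmDU ⇒ hmhmpDU   [D ::= p D]
hmhmpDU ⇒ hmhmpPU   [D ::= P]
hmhmpPU ⇒ hmhmppPU   [P ::= p P]
hmhmppPU ⇒ hmhmppmSU   [P ::= m S]
hmhmppmSU ⇒ hmhmppmpU   [S ::= p]
hmhmppmpU ⇒ hmhmppmph   [U ::= h]

S ⇒ hS ⇒ hPU ⇒ hmSU ⇒ hmhmDU ⇒ hmhmpDU ⇒ hmhmpPU ⇒ hmhmppPU ⇒ hmhmppmSU ⇒ hmhmppmpU ⇒ hmhmppmph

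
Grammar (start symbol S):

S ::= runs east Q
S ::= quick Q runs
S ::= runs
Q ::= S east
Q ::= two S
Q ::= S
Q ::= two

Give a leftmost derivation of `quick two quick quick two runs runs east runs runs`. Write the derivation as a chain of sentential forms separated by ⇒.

S ⇒ quick Q runs ⇒ quick two S runs ⇒ quick two quick Q runs runs ⇒ quick two quick S east runs runs ⇒ quick two quick quick Q runs east runs runs ⇒ quick two quick quick two S runs east runs runs ⇒ quick two quick quick two runs runs east runs runs

S ⇒ quick Q runs   [S ::= quick Q runs]
quick Q runs ⇒ quick two S runs   [Q ::= two S]
quick two S runs ⇒ quick two quick Q runs runs   [S ::= quick Q runs]
quick two quick Q runs runs ⇒ quick two quick S east runs runs   [Q ::= S east]
quick two quick S east runs runs ⇒ quick two quick quick Q runs east runs runs   [S ::= quick Q runs]
quick two quick quick Q runs east runs runs ⇒ quick two quick quick two S runs east runs runs   [Q ::= two S]
quick two quick quick two S runs east runs runs ⇒ quick two quick quick two runs runs east runs runs   [S ::= runs]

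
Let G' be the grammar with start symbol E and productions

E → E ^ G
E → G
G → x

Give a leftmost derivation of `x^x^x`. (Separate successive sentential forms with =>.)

E => E^G => E^G^G => G^G^G => x^G^G => x^x^G => x^x^x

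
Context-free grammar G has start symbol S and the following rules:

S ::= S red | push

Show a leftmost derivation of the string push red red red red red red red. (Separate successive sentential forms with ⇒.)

S ⇒ S red ⇒ S red red ⇒ S red red red ⇒ S red red red red ⇒ S red red red red red ⇒ S red red red red red red ⇒ S red red red red red red red ⇒ push red red red red red red red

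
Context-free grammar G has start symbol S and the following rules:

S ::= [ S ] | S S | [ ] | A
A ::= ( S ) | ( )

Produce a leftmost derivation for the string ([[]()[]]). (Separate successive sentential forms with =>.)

S => A => (S) => ([S]) => ([SS]) => ([SSS]) => ([[]SS]) => ([[]AS]) => ([[]()S]) => ([[]()[]])

S => A   [S ::= A]
A => (S)   [A ::= ( S )]
(S) => ([S])   [S ::= [ S ]]
([S]) => ([SS])   [S ::= S S]
([SS]) => ([SSS])   [S ::= S S]
([SSS]) => ([[]SS])   [S ::= [ ]]
([[]SS]) => ([[]AS])   [S ::= A]
([[]AS]) => ([[]()S])   [A ::= ( )]
([[]()S]) => ([[]()[]])   [S ::= [ ]]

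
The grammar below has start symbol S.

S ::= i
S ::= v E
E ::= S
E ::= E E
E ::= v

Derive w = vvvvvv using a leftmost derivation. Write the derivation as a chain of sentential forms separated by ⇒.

S ⇒ vE ⇒ vEE ⇒ vEEE ⇒ vvEE ⇒ vvEEE ⇒ vvEEEE ⇒ vvvEEE ⇒ vvvvEE ⇒ vvvvvE ⇒ vvvvvv

S ⇒ vE   [S ::= v E]
vE ⇒ vEE   [E ::= E E]
vEE ⇒ vEEE   [E ::= E E]
vEEE ⇒ vvEE   [E ::= v]
vvEE ⇒ vvEEE   [E ::= E E]
vvEEE ⇒ vvEEEE   [E ::= E E]
vvEEEE ⇒ vvvEEE   [E ::= v]
vvvEEE ⇒ vvvvEE   [E ::= v]
vvvvEE ⇒ vvvvvE   [E ::= v]
vvvvvE ⇒ vvvvvv   [E ::= v]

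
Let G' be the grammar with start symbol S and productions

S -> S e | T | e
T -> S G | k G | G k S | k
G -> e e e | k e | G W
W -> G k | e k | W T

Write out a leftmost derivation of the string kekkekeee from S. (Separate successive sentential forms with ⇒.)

S ⇒ T   [S -> T]
T ⇒ GkS   [T -> G k S]
GkS ⇒ kekS   [G -> k e]
kekS ⇒ kekSe   [S -> S e]
kekSe ⇒ kekSee   [S -> S e]
kekSee ⇒ kekTee   [S -> T]
kekTee ⇒ kekGkSee   [T -> G k S]
kekGkSee ⇒ kekkekSee   [G -> k e]
kekkekSee ⇒ kekkekeee   [S -> e]

S ⇒ T ⇒ GkS ⇒ kekS ⇒ kekSe ⇒ kekSee ⇒ kekTee ⇒ kekGkSee ⇒ kekkekSee ⇒ kekkekeee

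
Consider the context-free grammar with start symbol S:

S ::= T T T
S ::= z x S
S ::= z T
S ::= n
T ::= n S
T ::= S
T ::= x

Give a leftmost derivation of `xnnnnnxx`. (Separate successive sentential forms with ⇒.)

S ⇒ TTT ⇒ xTT ⇒ xnST ⇒ xnTTTT ⇒ xnnSTTT ⇒ xnnnTTT ⇒ xnnnnSTT ⇒ xnnnnnTT ⇒ xnnnnnxT ⇒ xnnnnnxx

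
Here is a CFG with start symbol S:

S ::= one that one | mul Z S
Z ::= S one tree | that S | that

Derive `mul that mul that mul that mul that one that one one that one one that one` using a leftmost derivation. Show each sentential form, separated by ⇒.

S ⇒ mul Z S   [S ::= mul Z S]
mul Z S ⇒ mul that S S   [Z ::= that S]
mul that S S ⇒ mul that mul Z S S   [S ::= mul Z S]
mul that mul Z S S ⇒ mul that mul that S S S   [Z ::= that S]
mul that mul that S S S ⇒ mul that mul that mul Z S S S   [S ::= mul Z S]
mul that mul that mul Z S S S ⇒ mul that mul that mul that S S S   [Z ::= that]
mul that mul that mul that S S S ⇒ mul that mul that mul that mul Z S S S   [S ::= mul Z S]
mul that mul that mul that mul Z S S S ⇒ mul that mul that mul that mul that S S S   [Z ::= that]
mul that mul that mul that mul that S S S ⇒ mul that mul that mul that mul that one that one S S   [S ::= one that one]
mul that mul that mul that mul that one that one S S ⇒ mul that mul that mul that mul that one that one one that one S   [S ::= one that one]
mul that mul that mul that mul that one that one one that one S ⇒ mul that mul that mul that mul that one that one one that one one that one   [S ::= one that one]

S ⇒ mul Z S ⇒ mul that S S ⇒ mul that mul Z S S ⇒ mul that mul that S S S ⇒ mul that mul that mul Z S S S ⇒ mul that mul that mul that S S S ⇒ mul that mul that mul that mul Z S S S ⇒ mul that mul that mul that mul that S S S ⇒ mul that mul that mul that mul that one that one S S ⇒ mul that mul that mul that mul that one that one one that one S ⇒ mul that mul that mul that mul that one that one one that one one that one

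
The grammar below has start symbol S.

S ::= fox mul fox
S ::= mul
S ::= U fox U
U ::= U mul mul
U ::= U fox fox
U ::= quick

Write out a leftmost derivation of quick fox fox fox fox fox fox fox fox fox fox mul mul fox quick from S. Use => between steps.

S => U fox U => U mul mul fox U => U fox fox mul mul fox U => U fox fox fox fox mul mul fox U => U fox fox fox fox fox fox mul mul fox U => U fox fox fox fox fox fox fox fox mul mul fox U => U fox fox fox fox fox fox fox fox fox fox mul mul fox U => quick fox fox fox fox fox fox fox fox fox fox mul mul fox U => quick fox fox fox fox fox fox fox fox fox fox mul mul fox quick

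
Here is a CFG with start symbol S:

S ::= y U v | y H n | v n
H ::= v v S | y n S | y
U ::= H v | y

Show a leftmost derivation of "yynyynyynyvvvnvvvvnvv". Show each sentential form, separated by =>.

S => yUv => yHvv => yynSvv => yynyHnvv => yynyynSnvv => yynyynyUvnvv => yynyynyHvvnvv => yynyynyynSvvnvv => yynyynyynyUvvvnvv => yynyynyynyHvvvvnvv => yynyynyynyvvSvvvvnvv => yynyynyynyvvvnvvvvnvv

S => yUv   [S ::= y U v]
yUv => yHvv   [U ::= H v]
yHvv => yynSvv   [H ::= y n S]
yynSvv => yynyHnvv   [S ::= y H n]
yynyHnvv => yynyynSnvv   [H ::= y n S]
yynyynSnvv => yynyynyUvnvv   [S ::= y U v]
yynyynyUvnvv => yynyynyHvvnvv   [U ::= H v]
yynyynyHvvnvv => yynyynyynSvvnvv   [H ::= y n S]
yynyynyynSvvnvv => yynyynyynyUvvvnvv   [S ::= y U v]
yynyynyynyUvvvnvv => yynyynyynyHvvvvnvv   [U ::= H v]
yynyynyynyHvvvvnvv => yynyynyynyvvSvvvvnvv   [H ::= v v S]
yynyynyynyvvSvvvvnvv => yynyynyynyvvvnvvvvnvv   [S ::= v n]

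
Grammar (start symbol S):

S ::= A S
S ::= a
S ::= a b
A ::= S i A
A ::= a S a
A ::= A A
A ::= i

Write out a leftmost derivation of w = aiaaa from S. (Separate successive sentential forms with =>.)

S => AS   [S ::= A S]
AS => aSaS   [A ::= a S a]
aSaS => aASaS   [S ::= A S]
aASaS => aiSaS   [A ::= i]
aiSaS => aiaaS   [S ::= a]
aiaaS => aiaaa   [S ::= a]

S => AS => aSaS => aASaS => aiSaS => aiaaS => aiaaa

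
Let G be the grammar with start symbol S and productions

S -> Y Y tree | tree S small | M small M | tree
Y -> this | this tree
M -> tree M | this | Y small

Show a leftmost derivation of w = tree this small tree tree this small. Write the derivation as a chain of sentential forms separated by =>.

S => M small M => tree M small M => tree this small M => tree this small tree M => tree this small tree tree M => tree this small tree tree Y small => tree this small tree tree this small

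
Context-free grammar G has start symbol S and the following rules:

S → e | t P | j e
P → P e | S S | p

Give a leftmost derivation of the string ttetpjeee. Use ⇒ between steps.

S ⇒ tP ⇒ tPe ⇒ tPee ⇒ tSSee ⇒ ttPSee ⇒ ttSSSee ⇒ tteSSee ⇒ ttetPSee ⇒ ttetpSee ⇒ ttetpjeee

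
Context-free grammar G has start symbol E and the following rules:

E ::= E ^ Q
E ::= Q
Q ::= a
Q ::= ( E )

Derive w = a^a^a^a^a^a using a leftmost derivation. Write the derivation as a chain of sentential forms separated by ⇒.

E ⇒ E^Q ⇒ E^Q^Q ⇒ E^Q^Q^Q ⇒ E^Q^Q^Q^Q ⇒ E^Q^Q^Q^Q^Q ⇒ Q^Q^Q^Q^Q^Q ⇒ a^Q^Q^Q^Q^Q ⇒ a^a^Q^Q^Q^Q ⇒ a^a^a^Q^Q^Q ⇒ a^a^a^a^Q^Q ⇒ a^a^a^a^a^Q ⇒ a^a^a^a^a^a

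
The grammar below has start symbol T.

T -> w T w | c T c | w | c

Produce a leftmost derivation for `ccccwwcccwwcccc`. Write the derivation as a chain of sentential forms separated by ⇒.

T ⇒ cTc ⇒ ccTcc ⇒ cccTccc ⇒ ccccTcccc ⇒ ccccwTwcccc ⇒ ccccwwTwwcccc ⇒ ccccwwcTcwwcccc ⇒ ccccwwcccwwcccc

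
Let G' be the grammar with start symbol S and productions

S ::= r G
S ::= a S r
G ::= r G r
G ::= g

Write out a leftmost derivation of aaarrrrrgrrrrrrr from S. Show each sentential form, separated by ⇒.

S ⇒ aSr ⇒ aaSrr ⇒ aaaSrrr ⇒ aaarGrrr ⇒ aaarrGrrrr ⇒ aaarrrGrrrrr ⇒ aaarrrrGrrrrrr ⇒ aaarrrrrGrrrrrrr ⇒ aaarrrrrgrrrrrrr

S ⇒ aSr   [S ::= a S r]
aSr ⇒ aaSrr   [S ::= a S r]
aaSrr ⇒ aaaSrrr   [S ::= a S r]
aaaSrrr ⇒ aaarGrrr   [S ::= r G]
aaarGrrr ⇒ aaarrGrrrr   [G ::= r G r]
aaarrGrrrr ⇒ aaarrrGrrrrr   [G ::= r G r]
aaarrrGrrrrr ⇒ aaarrrrGrrrrrr   [G ::= r G r]
aaarrrrGrrrrrr ⇒ aaarrrrrGrrrrrrr   [G ::= r G r]
aaarrrrrGrrrrrrr ⇒ aaarrrrrgrrrrrrr   [G ::= g]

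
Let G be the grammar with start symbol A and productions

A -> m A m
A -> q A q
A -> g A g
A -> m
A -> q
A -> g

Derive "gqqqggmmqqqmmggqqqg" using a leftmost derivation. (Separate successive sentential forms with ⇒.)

A ⇒ gAg   [A -> g A g]
gAg ⇒ gqAqg   [A -> q A q]
gqAqg ⇒ gqqAqqg   [A -> q A q]
gqqAqqg ⇒ gqqqAqqqg   [A -> q A q]
gqqqAqqqg ⇒ gqqqgAgqqqg   [A -> g A g]
gqqqgAgqqqg ⇒ gqqqggAggqqqg   [A -> g A g]
gqqqggAggqqqg ⇒ gqqqggmAmggqqqg   [A -> m A m]
gqqqggmAmggqqqg ⇒ gqqqggmmAmmggqqqg   [A -> m A m]
gqqqggmmAmmggqqqg ⇒ gqqqggmmqAqmmggqqqg   [A -> q A q]
gqqqggmmqAqmmggqqqg ⇒ gqqqggmmqqqmmggqqqg   [A -> q]

A⇒gAg⇒gqAqg⇒gqqAqqg⇒gqqqAqqqg⇒gqqqgAgqqqg⇒gqqqggAggqqqg⇒gqqqggmAmggqqqg⇒gqqqggmmAmmggqqqg⇒gqqqggmmqAqmmggqqqg⇒gqqqggmmqqqmmggqqqg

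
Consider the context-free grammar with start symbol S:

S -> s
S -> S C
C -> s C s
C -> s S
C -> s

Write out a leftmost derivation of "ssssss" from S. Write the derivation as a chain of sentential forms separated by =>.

S => SC   [S -> S C]
SC => SCC   [S -> S C]
SCC => sCC   [S -> s]
sCC => ssSC   [C -> s S]
ssSC => ssSCC   [S -> S C]
ssSCC => sssCC   [S -> s]
sssCC => ssssSC   [C -> s S]
ssssSC => sssssC   [S -> s]
sssssC => ssssss   [C -> s]

S => SC => SCC => sCC => ssSC => ssSCC => sssCC => ssssSC => sssssC => ssssss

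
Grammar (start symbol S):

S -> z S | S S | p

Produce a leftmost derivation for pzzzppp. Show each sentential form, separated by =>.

S => SS => SSS => pSS => pSSS => pzSSS => pzzSSS => pzzzSSS => pzzzpSS => pzzzppS => pzzzppp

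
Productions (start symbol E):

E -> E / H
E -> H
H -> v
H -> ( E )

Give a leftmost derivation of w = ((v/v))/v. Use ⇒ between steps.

E⇒E/H⇒H/H⇒(E)/H⇒(H)/H⇒((E))/H⇒((E/H))/H⇒((H/H))/H⇒((v/H))/H⇒((v/v))/H⇒((v/v))/v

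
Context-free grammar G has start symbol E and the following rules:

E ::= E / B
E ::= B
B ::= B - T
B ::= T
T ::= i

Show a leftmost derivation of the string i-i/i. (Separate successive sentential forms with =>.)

E => E/B   [E ::= E / B]
E/B => B/B   [E ::= B]
B/B => B-T/B   [B ::= B - T]
B-T/B => T-T/B   [B ::= T]
T-T/B => i-T/B   [T ::= i]
i-T/B => i-i/B   [T ::= i]
i-i/B => i-i/T   [B ::= T]
i-i/T => i-i/i   [T ::= i]

E=>E/B=>B/B=>B-T/B=>T-T/B=>i-T/B=>i-i/B=>i-i/T=>i-i/i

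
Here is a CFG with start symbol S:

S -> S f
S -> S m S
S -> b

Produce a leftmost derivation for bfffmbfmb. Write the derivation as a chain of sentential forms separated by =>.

S => SmS => SfmS => SmSfmS => SfmSfmS => SffmSfmS => SfffmSfmS => bfffmSfmS => bfffmbfmS => bfffmbfmb

S => SmS   [S -> S m S]
SmS => SfmS   [S -> S f]
SfmS => SmSfmS   [S -> S m S]
SmSfmS => SfmSfmS   [S -> S f]
SfmSfmS => SffmSfmS   [S -> S f]
SffmSfmS => SfffmSfmS   [S -> S f]
SfffmSfmS => bfffmSfmS   [S -> b]
bfffmSfmS => bfffmbfmS   [S -> b]
bfffmbfmS => bfffmbfmb   [S -> b]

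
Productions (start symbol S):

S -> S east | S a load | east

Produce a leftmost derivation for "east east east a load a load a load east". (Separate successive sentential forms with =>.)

S => S east => S a load east => S a load a load east => S a load a load a load east => S east a load a load a load east => S east east a load a load a load east => east east east a load a load a load east

S => S east   [S -> S east]
S east => S a load east   [S -> S a load]
S a load east => S a load a load east   [S -> S a load]
S a load a load east => S a load a load a load east   [S -> S a load]
S a load a load a load east => S east a load a load a load east   [S -> S east]
S east a load a load a load east => S east east a load a load a load east   [S -> S east]
S east east a load a load a load east => east east east a load a load a load east   [S -> east]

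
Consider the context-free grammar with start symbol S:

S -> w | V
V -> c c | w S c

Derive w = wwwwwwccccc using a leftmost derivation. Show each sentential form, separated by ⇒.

S⇒V⇒wSc⇒wVc⇒wwScc⇒wwVcc⇒wwwSccc⇒wwwVccc⇒wwwwScccc⇒wwwwVcccc⇒wwwwwSccccc⇒wwwwwwccccc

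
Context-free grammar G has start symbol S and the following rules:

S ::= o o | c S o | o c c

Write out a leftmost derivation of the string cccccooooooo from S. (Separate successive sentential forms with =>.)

S=>cSo=>ccSoo=>cccSooo=>ccccSoooo=>cccccSooooo=>cccccooooooo

S => cSo   [S ::= c S o]
cSo => ccSoo   [S ::= c S o]
ccSoo => cccSooo   [S ::= c S o]
cccSooo => ccccSoooo   [S ::= c S o]
ccccSoooo => cccccSooooo   [S ::= c S o]
cccccSooooo => cccccooooooo   [S ::= o o]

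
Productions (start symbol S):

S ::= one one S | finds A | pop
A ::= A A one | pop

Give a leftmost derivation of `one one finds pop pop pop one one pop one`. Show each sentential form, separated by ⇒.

S ⇒ one one S   [S ::= one one S]
one one S ⇒ one one finds A   [S ::= finds A]
one one finds A ⇒ one one finds A A one   [A ::= A A one]
one one finds A A one ⇒ one one finds A A one A one   [A ::= A A one]
one one finds A A one A one ⇒ one one finds pop A one A one   [A ::= pop]
one one finds pop A one A one ⇒ one one finds pop A A one one A one   [A ::= A A one]
one one finds pop A A one one A one ⇒ one one finds pop pop A one one A one   [A ::= pop]
one one finds pop pop A one one A one ⇒ one one finds pop pop pop one one A one   [A ::= pop]
one one finds pop pop pop one one A one ⇒ one one finds pop pop pop one one pop one   [A ::= pop]

S ⇒ one one S ⇒ one one finds A ⇒ one one finds A A one ⇒ one one finds A A one A one ⇒ one one finds pop A one A one ⇒ one one finds pop A A one one A one ⇒ one one finds pop pop A one one A one ⇒ one one finds pop pop pop one one A one ⇒ one one finds pop pop pop one one pop one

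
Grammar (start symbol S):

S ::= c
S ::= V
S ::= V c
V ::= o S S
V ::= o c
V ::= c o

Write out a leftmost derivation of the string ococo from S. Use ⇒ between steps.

S ⇒ V   [S ::= V]
V ⇒ oSS   [V ::= o S S]
oSS ⇒ oVS   [S ::= V]
oVS ⇒ ocoS   [V ::= c o]
ocoS ⇒ ocoV   [S ::= V]
ocoV ⇒ ococo   [V ::= c o]

S⇒V⇒oSS⇒oVS⇒ocoS⇒ocoV⇒ococo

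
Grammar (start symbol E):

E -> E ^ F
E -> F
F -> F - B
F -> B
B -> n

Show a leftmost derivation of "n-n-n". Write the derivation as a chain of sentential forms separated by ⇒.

E ⇒ F ⇒ F-B ⇒ F-B-B ⇒ B-B-B ⇒ n-B-B ⇒ n-n-B ⇒ n-n-n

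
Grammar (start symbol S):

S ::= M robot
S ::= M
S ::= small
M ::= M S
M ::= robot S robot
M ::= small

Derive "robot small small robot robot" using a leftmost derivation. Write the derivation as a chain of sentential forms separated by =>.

S => M   [S ::= M]
M => robot S robot   [M ::= robot S robot]
robot S robot => robot M robot robot   [S ::= M robot]
robot M robot robot => robot M S robot robot   [M ::= M S]
robot M S robot robot => robot small S robot robot   [M ::= small]
robot small S robot robot => robot small M robot robot   [S ::= M]
robot small M robot robot => robot small small robot robot   [M ::= small]

S => M => robot S robot => robot M robot robot => robot M S robot robot => robot small S robot robot => robot small M robot robot => robot small small robot robot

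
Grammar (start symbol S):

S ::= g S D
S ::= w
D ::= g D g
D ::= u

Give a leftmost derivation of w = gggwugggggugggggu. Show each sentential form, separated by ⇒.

S ⇒ gSD   [S ::= g S D]
gSD ⇒ ggSDD   [S ::= g S D]
ggSDD ⇒ gggSDDD   [S ::= g S D]
gggSDDD ⇒ gggwDDD   [S ::= w]
gggwDDD ⇒ gggwuDD   [D ::= u]
gggwuDD ⇒ gggwugDgD   [D ::= g D g]
gggwugDgD ⇒ gggwuggDggD   [D ::= g D g]
gggwuggDggD ⇒ gggwugggDgggD   [D ::= g D g]
gggwugggDgggD ⇒ gggwuggggDggggD   [D ::= g D g]
gggwuggggDggggD ⇒ gggwugggggDgggggD   [D ::= g D g]
gggwugggggDgggggD ⇒ gggwugggggugggggD   [D ::= u]
gggwugggggugggggD ⇒ gggwugggggugggggu   [D ::= u]

S ⇒ gSD ⇒ ggSDD ⇒ gggSDDD ⇒ gggwDDD ⇒ gggwuDD ⇒ gggwugDgD ⇒ gggwuggDggD ⇒ gggwugggDgggD ⇒ gggwuggggDggggD ⇒ gggwugggggDgggggD ⇒ gggwugggggugggggD ⇒ gggwugggggugggggu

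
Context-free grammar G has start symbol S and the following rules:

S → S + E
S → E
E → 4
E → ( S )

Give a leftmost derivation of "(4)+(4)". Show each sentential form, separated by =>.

S => S+E => E+E => (S)+E => (E)+E => (4)+E => (4)+(S) => (4)+(E) => (4)+(4)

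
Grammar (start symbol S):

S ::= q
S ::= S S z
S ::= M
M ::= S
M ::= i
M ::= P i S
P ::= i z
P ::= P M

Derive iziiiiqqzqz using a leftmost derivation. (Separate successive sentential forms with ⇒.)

S⇒SSz⇒SSzSz⇒MSzSz⇒PiSSzSz⇒PMiSSzSz⇒PMMiSSzSz⇒PMMMiSSzSz⇒izMMMiSSzSz⇒iziMMiSSzSz⇒iziiMiSSzSz⇒iziiiiSSzSz⇒iziiiiqSzSz⇒iziiiiqqzSz⇒iziiiiqqzqz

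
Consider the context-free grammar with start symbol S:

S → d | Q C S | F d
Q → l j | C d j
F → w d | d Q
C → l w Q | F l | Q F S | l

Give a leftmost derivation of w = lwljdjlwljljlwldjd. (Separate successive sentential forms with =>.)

S => QCS   [S → Q C S]
QCS => CdjCS   [Q → C d j]
CdjCS => lwQdjCS   [C → l w Q]
lwQdjCS => lwljdjCS   [Q → l j]
lwljdjCS => lwljdjlwQS   [C → l w Q]
lwljdjlwQS => lwljdjlwljS   [Q → l j]
lwljdjlwljS => lwljdjlwljQCS   [S → Q C S]
lwljdjlwljQCS => lwljdjlwljljCS   [Q → l j]
lwljdjlwljljCS => lwljdjlwljljlwQS   [C → l w Q]
lwljdjlwljljlwQS => lwljdjlwljljlwCdjS   [Q → C d j]
lwljdjlwljljlwCdjS => lwljdjlwljljlwldjS   [C → l]
lwljdjlwljljlwldjS => lwljdjlwljljlwldjd   [S → d]

S=>QCS=>CdjCS=>lwQdjCS=>lwljdjCS=>lwljdjlwQS=>lwljdjlwljS=>lwljdjlwljQCS=>lwljdjlwljljCS=>lwljdjlwljljlwQS=>lwljdjlwljljlwCdjS=>lwljdjlwljljlwldjS=>lwljdjlwljljlwldjd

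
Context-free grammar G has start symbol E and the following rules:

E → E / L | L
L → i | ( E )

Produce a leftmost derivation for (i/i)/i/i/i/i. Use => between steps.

E => E/L   [E → E / L]
E/L => E/L/L   [E → E / L]
E/L/L => E/L/L/L   [E → E / L]
E/L/L/L => E/L/L/L/L   [E → E / L]
E/L/L/L/L => L/L/L/L/L   [E → L]
L/L/L/L/L => (E)/L/L/L/L   [L → ( E )]
(E)/L/L/L/L => (E/L)/L/L/L/L   [E → E / L]
(E/L)/L/L/L/L => (L/L)/L/L/L/L   [E → L]
(L/L)/L/L/L/L => (i/L)/L/L/L/L   [L → i]
(i/L)/L/L/L/L => (i/i)/L/L/L/L   [L → i]
(i/i)/L/L/L/L => (i/i)/i/L/L/L   [L → i]
(i/i)/i/L/L/L => (i/i)/i/i/L/L   [L → i]
(i/i)/i/i/L/L => (i/i)/i/i/i/L   [L → i]
(i/i)/i/i/i/L => (i/i)/i/i/i/i   [L → i]

E => E/L => E/L/L => E/L/L/L => E/L/L/L/L => L/L/L/L/L => (E)/L/L/L/L => (E/L)/L/L/L/L => (L/L)/L/L/L/L => (i/L)/L/L/L/L => (i/i)/L/L/L/L => (i/i)/i/L/L/L => (i/i)/i/i/L/L => (i/i)/i/i/i/L => (i/i)/i/i/i/i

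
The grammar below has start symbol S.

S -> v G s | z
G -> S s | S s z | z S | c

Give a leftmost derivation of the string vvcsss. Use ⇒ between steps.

S ⇒ vGs   [S -> v G s]
vGs ⇒ vSss   [G -> S s]
vSss ⇒ vvGsss   [S -> v G s]
vvGsss ⇒ vvcsss   [G -> c]

S⇒vGs⇒vSss⇒vvGsss⇒vvcsss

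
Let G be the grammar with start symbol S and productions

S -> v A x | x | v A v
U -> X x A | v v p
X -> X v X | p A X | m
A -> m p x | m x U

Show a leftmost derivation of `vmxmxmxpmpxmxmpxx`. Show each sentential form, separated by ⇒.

S⇒vAx⇒vmxUx⇒vmxXxAx⇒vmxmxAx⇒vmxmxmxUx⇒vmxmxmxXxAx⇒vmxmxmxpAXxAx⇒vmxmxmxpmpxXxAx⇒vmxmxmxpmpxmxAx⇒vmxmxmxpmpxmxmpxx

S ⇒ vAx   [S -> v A x]
vAx ⇒ vmxUx   [A -> m x U]
vmxUx ⇒ vmxXxAx   [U -> X x A]
vmxXxAx ⇒ vmxmxAx   [X -> m]
vmxmxAx ⇒ vmxmxmxUx   [A -> m x U]
vmxmxmxUx ⇒ vmxmxmxXxAx   [U -> X x A]
vmxmxmxXxAx ⇒ vmxmxmxpAXxAx   [X -> p A X]
vmxmxmxpAXxAx ⇒ vmxmxmxpmpxXxAx   [A -> m p x]
vmxmxmxpmpxXxAx ⇒ vmxmxmxpmpxmxAx   [X -> m]
vmxmxmxpmpxmxAx ⇒ vmxmxmxpmpxmxmpxx   [A -> m p x]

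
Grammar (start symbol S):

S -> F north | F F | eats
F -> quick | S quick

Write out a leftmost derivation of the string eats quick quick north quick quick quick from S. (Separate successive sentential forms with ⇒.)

S ⇒ F F   [S -> F F]
F F ⇒ S quick F   [F -> S quick]
S quick F ⇒ F F quick F   [S -> F F]
F F quick F ⇒ S quick F quick F   [F -> S quick]
S quick F quick F ⇒ eats quick F quick F   [S -> eats]
eats quick F quick F ⇒ eats quick S quick quick F   [F -> S quick]
eats quick S quick quick F ⇒ eats quick F north quick quick F   [S -> F north]
eats quick F north quick quick F ⇒ eats quick quick north quick quick F   [F -> quick]
eats quick quick north quick quick F ⇒ eats quick quick north quick quick quick   [F -> quick]

S ⇒ F F ⇒ S quick F ⇒ F F quick F ⇒ S quick F quick F ⇒ eats quick F quick F ⇒ eats quick S quick quick F ⇒ eats quick F north quick quick F ⇒ eats quick quick north quick quick F ⇒ eats quick quick north quick quick quick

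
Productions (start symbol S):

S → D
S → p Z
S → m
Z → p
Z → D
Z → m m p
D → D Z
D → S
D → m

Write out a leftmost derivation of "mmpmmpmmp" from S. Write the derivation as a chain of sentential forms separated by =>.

S => D => DZ => mZ => mD => mDZ => mDZZ => mDZZZ => mSZZZ => mmZZZ => mmpZZ => mmpmmpZ => mmpmmpmmp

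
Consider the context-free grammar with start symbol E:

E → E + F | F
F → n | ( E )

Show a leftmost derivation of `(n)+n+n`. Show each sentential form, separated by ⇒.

E⇒E+F⇒E+F+F⇒F+F+F⇒(E)+F+F⇒(F)+F+F⇒(n)+F+F⇒(n)+n+F⇒(n)+n+n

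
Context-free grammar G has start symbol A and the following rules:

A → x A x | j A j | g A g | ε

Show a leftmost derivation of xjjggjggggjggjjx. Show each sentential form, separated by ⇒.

A ⇒ xAx ⇒ xjAjx ⇒ xjjAjjx ⇒ xjjgAgjjx ⇒ xjjggAggjjx ⇒ xjjggjAjggjjx ⇒ xjjggjgAgjggjjx ⇒ xjjggjggAggjggjjx ⇒ xjjggjggggjggjjx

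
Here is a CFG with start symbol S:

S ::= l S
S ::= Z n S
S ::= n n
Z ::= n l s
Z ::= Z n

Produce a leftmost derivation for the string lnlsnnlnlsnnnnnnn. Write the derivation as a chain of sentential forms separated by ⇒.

S ⇒ lS ⇒ lZnS ⇒ lZnnS ⇒ lnlsnnS ⇒ lnlsnnlS ⇒ lnlsnnlZnS ⇒ lnlsnnlZnnS ⇒ lnlsnnlZnnnS ⇒ lnlsnnlZnnnnS ⇒ lnlsnnlZnnnnnS ⇒ lnlsnnlnlsnnnnnS ⇒ lnlsnnlnlsnnnnnnn

S ⇒ lS   [S ::= l S]
lS ⇒ lZnS   [S ::= Z n S]
lZnS ⇒ lZnnS   [Z ::= Z n]
lZnnS ⇒ lnlsnnS   [Z ::= n l s]
lnlsnnS ⇒ lnlsnnlS   [S ::= l S]
lnlsnnlS ⇒ lnlsnnlZnS   [S ::= Z n S]
lnlsnnlZnS ⇒ lnlsnnlZnnS   [Z ::= Z n]
lnlsnnlZnnS ⇒ lnlsnnlZnnnS   [Z ::= Z n]
lnlsnnlZnnnS ⇒ lnlsnnlZnnnnS   [Z ::= Z n]
lnlsnnlZnnnnS ⇒ lnlsnnlZnnnnnS   [Z ::= Z n]
lnlsnnlZnnnnnS ⇒ lnlsnnlnlsnnnnnS   [Z ::= n l s]
lnlsnnlnlsnnnnnS ⇒ lnlsnnlnlsnnnnnnn   [S ::= n n]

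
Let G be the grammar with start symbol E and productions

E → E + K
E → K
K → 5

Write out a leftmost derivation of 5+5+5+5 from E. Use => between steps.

E => E+K   [E → E + K]
E+K => E+K+K   [E → E + K]
E+K+K => E+K+K+K   [E → E + K]
E+K+K+K => K+K+K+K   [E → K]
K+K+K+K => 5+K+K+K   [K → 5]
5+K+K+K => 5+5+K+K   [K → 5]
5+5+K+K => 5+5+5+K   [K → 5]
5+5+5+K => 5+5+5+5   [K → 5]

E => E+K => E+K+K => E+K+K+K => K+K+K+K => 5+K+K+K => 5+5+K+K => 5+5+5+K => 5+5+5+5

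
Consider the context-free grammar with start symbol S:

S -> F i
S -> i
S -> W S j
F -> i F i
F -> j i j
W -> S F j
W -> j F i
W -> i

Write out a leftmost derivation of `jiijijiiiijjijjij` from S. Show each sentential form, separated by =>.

S => WSj => SFjSj => WSjFjSj => jFiSjFjSj => jiFiiSjFjSj => jiiFiiiSjFjSj => jiijijiiiSjFjSj => jiijijiiiijFjSj => jiijijiiiijjijjSj => jiijijiiiijjijjij

S => WSj   [S -> W S j]
WSj => SFjSj   [W -> S F j]
SFjSj => WSjFjSj   [S -> W S j]
WSjFjSj => jFiSjFjSj   [W -> j F i]
jFiSjFjSj => jiFiiSjFjSj   [F -> i F i]
jiFiiSjFjSj => jiiFiiiSjFjSj   [F -> i F i]
jiiFiiiSjFjSj => jiijijiiiSjFjSj   [F -> j i j]
jiijijiiiSjFjSj => jiijijiiiijFjSj   [S -> i]
jiijijiiiijFjSj => jiijijiiiijjijjSj   [F -> j i j]
jiijijiiiijjijjSj => jiijijiiiijjijjij   [S -> i]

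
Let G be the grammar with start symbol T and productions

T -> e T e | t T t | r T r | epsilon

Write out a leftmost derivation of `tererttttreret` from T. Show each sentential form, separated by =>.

T => tTt => teTet => terTret => tereTeret => tererTreret => terertTtreret => tererttTttreret => tererttttreret

T => tTt   [T -> t T t]
tTt => teTet   [T -> e T e]
teTet => terTret   [T -> r T r]
terTret => tereTeret   [T -> e T e]
tereTeret => tererTreret   [T -> r T r]
tererTreret => terertTtreret   [T -> t T t]
terertTtreret => tererttTttreret   [T -> t T t]
tererttTttreret => tererttttreret   [T -> epsilon]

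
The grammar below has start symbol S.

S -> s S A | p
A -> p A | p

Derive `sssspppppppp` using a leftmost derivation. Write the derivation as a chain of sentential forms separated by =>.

S => sSA => ssSAA => sssSAAA => ssssSAAAA => sssspAAAA => ssssppAAAA => sssspppAAAA => ssssppppAAA => sssspppppAA => ssssppppppA => sssspppppppA => sssspppppppp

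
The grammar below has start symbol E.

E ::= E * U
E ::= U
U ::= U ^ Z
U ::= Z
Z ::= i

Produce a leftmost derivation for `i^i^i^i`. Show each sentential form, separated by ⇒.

E⇒U⇒U^Z⇒U^Z^Z⇒U^Z^Z^Z⇒Z^Z^Z^Z⇒i^Z^Z^Z⇒i^i^Z^Z⇒i^i^i^Z⇒i^i^i^i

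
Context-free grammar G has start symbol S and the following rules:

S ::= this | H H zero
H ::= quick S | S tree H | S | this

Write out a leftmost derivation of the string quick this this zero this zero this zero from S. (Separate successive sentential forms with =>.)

S => H H zero   [S ::= H H zero]
H H zero => S H zero   [H ::= S]
S H zero => H H zero H zero   [S ::= H H zero]
H H zero H zero => quick S H zero H zero   [H ::= quick S]
quick S H zero H zero => quick H H zero H zero H zero   [S ::= H H zero]
quick H H zero H zero H zero => quick S H zero H zero H zero   [H ::= S]
quick S H zero H zero H zero => quick this H zero H zero H zero   [S ::= this]
quick this H zero H zero H zero => quick this this zero H zero H zero   [H ::= this]
quick this this zero H zero H zero => quick this this zero this zero H zero   [H ::= this]
quick this this zero this zero H zero => quick this this zero this zero this zero   [H ::= this]

S => H H zero => S H zero => H H zero H zero => quick S H zero H zero => quick H H zero H zero H zero => quick S H zero H zero H zero => quick this H zero H zero H zero => quick this this zero H zero H zero => quick this this zero this zero H zero => quick this this zero this zero this zero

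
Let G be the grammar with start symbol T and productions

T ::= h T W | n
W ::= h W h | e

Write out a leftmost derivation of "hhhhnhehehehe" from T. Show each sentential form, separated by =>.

T => hTW   [T ::= h T W]
hTW => hhTWW   [T ::= h T W]
hhTWW => hhhTWWW   [T ::= h T W]
hhhTWWW => hhhhTWWWW   [T ::= h T W]
hhhhTWWWW => hhhhnWWWW   [T ::= n]
hhhhnWWWW => hhhhnhWhWWW   [W ::= h W h]
hhhhnhWhWWW => hhhhnhehWWW   [W ::= e]
hhhhnhehWWW => hhhhnheheWW   [W ::= e]
hhhhnheheWW => hhhhnhehehWhW   [W ::= h W h]
hhhhnhehehWhW => hhhhnhehehehW   [W ::= e]
hhhhnhehehehW => hhhhnhehehehe   [W ::= e]

T => hTW => hhTWW => hhhTWWW => hhhhTWWWW => hhhhnWWWW => hhhhnhWhWWW => hhhhnhehWWW => hhhhnheheWW => hhhhnhehehWhW => hhhhnhehehehW => hhhhnhehehehe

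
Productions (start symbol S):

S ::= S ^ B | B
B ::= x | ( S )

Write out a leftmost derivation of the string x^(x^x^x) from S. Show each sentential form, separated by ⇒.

S ⇒ S^B ⇒ B^B ⇒ x^B ⇒ x^(S) ⇒ x^(S^B) ⇒ x^(S^B^B) ⇒ x^(B^B^B) ⇒ x^(x^B^B) ⇒ x^(x^x^B) ⇒ x^(x^x^x)

S ⇒ S^B   [S ::= S ^ B]
S^B ⇒ B^B   [S ::= B]
B^B ⇒ x^B   [B ::= x]
x^B ⇒ x^(S)   [B ::= ( S )]
x^(S) ⇒ x^(S^B)   [S ::= S ^ B]
x^(S^B) ⇒ x^(S^B^B)   [S ::= S ^ B]
x^(S^B^B) ⇒ x^(B^B^B)   [S ::= B]
x^(B^B^B) ⇒ x^(x^B^B)   [B ::= x]
x^(x^B^B) ⇒ x^(x^x^B)   [B ::= x]
x^(x^x^B) ⇒ x^(x^x^x)   [B ::= x]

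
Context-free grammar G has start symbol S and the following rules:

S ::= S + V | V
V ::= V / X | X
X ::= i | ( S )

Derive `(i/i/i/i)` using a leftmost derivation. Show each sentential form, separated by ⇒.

S ⇒ V ⇒ X ⇒ (S) ⇒ (V) ⇒ (V/X) ⇒ (V/X/X) ⇒ (V/X/X/X) ⇒ (X/X/X/X) ⇒ (i/X/X/X) ⇒ (i/i/X/X) ⇒ (i/i/i/X) ⇒ (i/i/i/i)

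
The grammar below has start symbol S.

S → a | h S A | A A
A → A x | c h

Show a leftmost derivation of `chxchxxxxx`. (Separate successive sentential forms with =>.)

S => AA   [S → A A]
AA => AxA   [A → A x]
AxA => chxA   [A → c h]
chxA => chxAx   [A → A x]
chxAx => chxAxx   [A → A x]
chxAxx => chxAxxx   [A → A x]
chxAxxx => chxAxxxx   [A → A x]
chxAxxxx => chxAxxxxx   [A → A x]
chxAxxxxx => chxchxxxxx   [A → c h]

S => AA => AxA => chxA => chxAx => chxAxx => chxAxxx => chxAxxxx => chxAxxxxx => chxchxxxxx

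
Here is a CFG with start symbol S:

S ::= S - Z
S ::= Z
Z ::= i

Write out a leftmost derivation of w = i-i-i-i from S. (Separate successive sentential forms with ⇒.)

S ⇒ S-Z ⇒ S-Z-Z ⇒ S-Z-Z-Z ⇒ Z-Z-Z-Z ⇒ i-Z-Z-Z ⇒ i-i-Z-Z ⇒ i-i-i-Z ⇒ i-i-i-i

S ⇒ S-Z   [S ::= S - Z]
S-Z ⇒ S-Z-Z   [S ::= S - Z]
S-Z-Z ⇒ S-Z-Z-Z   [S ::= S - Z]
S-Z-Z-Z ⇒ Z-Z-Z-Z   [S ::= Z]
Z-Z-Z-Z ⇒ i-Z-Z-Z   [Z ::= i]
i-Z-Z-Z ⇒ i-i-Z-Z   [Z ::= i]
i-i-Z-Z ⇒ i-i-i-Z   [Z ::= i]
i-i-i-Z ⇒ i-i-i-i   [Z ::= i]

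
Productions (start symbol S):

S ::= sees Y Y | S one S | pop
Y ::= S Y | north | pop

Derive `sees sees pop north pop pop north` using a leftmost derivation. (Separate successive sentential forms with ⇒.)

S ⇒ sees Y Y ⇒ sees S Y Y ⇒ sees sees Y Y Y Y ⇒ sees sees S Y Y Y Y ⇒ sees sees pop Y Y Y Y ⇒ sees sees pop north Y Y Y ⇒ sees sees pop north pop Y Y ⇒ sees sees pop north pop pop Y ⇒ sees sees pop north pop pop north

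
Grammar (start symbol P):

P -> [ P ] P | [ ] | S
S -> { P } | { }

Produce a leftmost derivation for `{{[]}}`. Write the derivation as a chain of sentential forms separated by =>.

P=>S=>{P}=>{S}=>{{P}}=>{{[]}}

P => S   [P -> S]
S => {P}   [S -> { P }]
{P} => {S}   [P -> S]
{S} => {{P}}   [S -> { P }]
{{P}} => {{[]}}   [P -> [ ]]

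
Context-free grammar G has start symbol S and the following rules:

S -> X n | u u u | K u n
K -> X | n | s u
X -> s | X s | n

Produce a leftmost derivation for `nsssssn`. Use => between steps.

S => Xn   [S -> X n]
Xn => Xsn   [X -> X s]
Xsn => Xssn   [X -> X s]
Xssn => Xsssn   [X -> X s]
Xsssn => Xssssn   [X -> X s]
Xssssn => Xsssssn   [X -> X s]
Xsssssn => nsssssn   [X -> n]

S => Xn => Xsn => Xssn => Xsssn => Xssssn => Xsssssn => nsssssn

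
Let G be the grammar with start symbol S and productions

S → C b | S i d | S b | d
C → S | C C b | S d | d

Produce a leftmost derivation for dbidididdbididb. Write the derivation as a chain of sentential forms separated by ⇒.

S ⇒ Sb   [S → S b]
Sb ⇒ Sidb   [S → S i d]
Sidb ⇒ Sididb   [S → S i d]
Sididb ⇒ Cbididb   [S → C b]
Cbididb ⇒ Sdbididb   [C → S d]
Sdbididb ⇒ Siddbididb   [S → S i d]
Siddbididb ⇒ Sididdbididb   [S → S i d]
Sididdbididb ⇒ Sidididdbididb   [S → S i d]
Sidididdbididb ⇒ Cbidididdbididb   [S → C b]
Cbidididdbididb ⇒ dbidididdbididb   [C → d]

S ⇒ Sb ⇒ Sidb ⇒ Sididb ⇒ Cbididb ⇒ Sdbididb ⇒ Siddbididb ⇒ Sididdbididb ⇒ Sidididdbididb ⇒ Cbidididdbididb ⇒ dbidididdbididb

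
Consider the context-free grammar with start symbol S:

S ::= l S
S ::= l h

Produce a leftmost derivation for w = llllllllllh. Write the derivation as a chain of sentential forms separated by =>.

S=>lS=>llS=>lllS=>llllS=>lllllS=>llllllS=>lllllllS=>llllllllS=>lllllllllS=>llllllllllh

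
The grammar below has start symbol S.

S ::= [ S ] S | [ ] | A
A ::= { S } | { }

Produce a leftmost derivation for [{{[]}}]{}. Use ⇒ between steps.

S ⇒ [S]S ⇒ [A]S ⇒ [{S}]S ⇒ [{A}]S ⇒ [{{S}}]S ⇒ [{{[]}}]S ⇒ [{{[]}}]A ⇒ [{{[]}}]{}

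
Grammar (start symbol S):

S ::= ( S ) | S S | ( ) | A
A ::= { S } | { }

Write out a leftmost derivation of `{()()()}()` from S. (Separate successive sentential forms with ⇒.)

S ⇒ SS   [S ::= S S]
SS ⇒ AS   [S ::= A]
AS ⇒ {S}S   [A ::= { S }]
{S}S ⇒ {SS}S   [S ::= S S]
{SS}S ⇒ {SSS}S   [S ::= S S]
{SSS}S ⇒ {()SS}S   [S ::= ( )]
{()SS}S ⇒ {()()S}S   [S ::= ( )]
{()()S}S ⇒ {()()()}S   [S ::= ( )]
{()()()}S ⇒ {()()()}()   [S ::= ( )]

S ⇒ SS ⇒ AS ⇒ {S}S ⇒ {SS}S ⇒ {SSS}S ⇒ {()SS}S ⇒ {()()S}S ⇒ {()()()}S ⇒ {()()()}()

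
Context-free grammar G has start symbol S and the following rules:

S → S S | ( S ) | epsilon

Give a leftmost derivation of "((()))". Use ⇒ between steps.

S⇒SS⇒SSS⇒SSSS⇒(S)SSS⇒((S))SSS⇒(((S)))SSS⇒((()))SSS⇒((()))SS⇒((()))S⇒((()))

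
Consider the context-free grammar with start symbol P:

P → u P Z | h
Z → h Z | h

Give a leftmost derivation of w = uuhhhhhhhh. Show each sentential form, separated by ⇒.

P⇒uPZ⇒uuPZZ⇒uuhZZ⇒uuhhZZ⇒uuhhhZZ⇒uuhhhhZ⇒uuhhhhhZ⇒uuhhhhhhZ⇒uuhhhhhhhZ⇒uuhhhhhhhh

P ⇒ uPZ   [P → u P Z]
uPZ ⇒ uuPZZ   [P → u P Z]
uuPZZ ⇒ uuhZZ   [P → h]
uuhZZ ⇒ uuhhZZ   [Z → h Z]
uuhhZZ ⇒ uuhhhZZ   [Z → h Z]
uuhhhZZ ⇒ uuhhhhZ   [Z → h]
uuhhhhZ ⇒ uuhhhhhZ   [Z → h Z]
uuhhhhhZ ⇒ uuhhhhhhZ   [Z → h Z]
uuhhhhhhZ ⇒ uuhhhhhhhZ   [Z → h Z]
uuhhhhhhhZ ⇒ uuhhhhhhhh   [Z → h]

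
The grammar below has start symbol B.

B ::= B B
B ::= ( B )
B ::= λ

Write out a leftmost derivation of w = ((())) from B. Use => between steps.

B => (B) => ((B)) => ((BB)) => ((BBB)) => ((BBBB)) => ((BBBBB)) => (((B)BBBB)) => ((()BBBB)) => ((()BBB)) => ((()BB)) => ((()B)) => ((()))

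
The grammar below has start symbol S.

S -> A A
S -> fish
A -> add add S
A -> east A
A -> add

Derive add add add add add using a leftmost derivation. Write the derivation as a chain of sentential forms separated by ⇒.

S ⇒ A A ⇒ add A ⇒ add add add S ⇒ add add add A A ⇒ add add add add A ⇒ add add add add add

S ⇒ A A   [S -> A A]
A A ⇒ add A   [A -> add]
add A ⇒ add add add S   [A -> add add S]
add add add S ⇒ add add add A A   [S -> A A]
add add add A A ⇒ add add add add A   [A -> add]
add add add add A ⇒ add add add add add   [A -> add]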